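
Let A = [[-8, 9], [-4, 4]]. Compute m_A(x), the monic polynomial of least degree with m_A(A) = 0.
The characteristic polynomial factors as (x + 2)^2. The minimal polynomial is ∏(x - λ)^{k_λ} where k_λ is the size of the largest Jordan block at λ.

For λ = -2: rank(A + 2I) = 1, and the largest Jordan block has size 2 (the smallest k with rank((A + 2I)^k) = rank((A + 2I)^(k+1))).

So m_A(x) = (x + 2)^2.

m_A(x) = (x + 2)^2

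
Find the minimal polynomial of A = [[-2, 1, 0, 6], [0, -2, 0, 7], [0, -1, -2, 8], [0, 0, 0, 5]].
m_A(x) = (x - 5)(x + 2)^2

The characteristic polynomial factors as (x - 5)(x + 2)^3. The minimal polynomial is ∏(x - λ)^{k_λ} where k_λ is the size of the largest Jordan block at λ.

For λ = -2: rank(A + 2I) = 2, and the largest Jordan block has size 2 (the smallest k with rank((A + 2I)^k) = rank((A + 2I)^(k+1))).
For λ = 5: rank(A - 5I) = 3, and the largest Jordan block has size 1 (the smallest k with rank((A - 5I)^k) = rank((A - 5I)^(k+1))).

So m_A(x) = (x - 5)(x + 2)^2.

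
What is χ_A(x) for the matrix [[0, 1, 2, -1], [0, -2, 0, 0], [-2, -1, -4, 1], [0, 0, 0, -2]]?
xI - A = [[x, -1, -2, 1], [0, x + 2, 0, 0], [2, 1, x + 4, -1], [0, 0, 0, x + 2]].

Expanding det(xI - A) along the first row:
det(xI - A) = + (x)·det([[x + 2, 0, 0], [1, x + 4, -1], [0, 0, x + 2]]) - (-1)·det([[0, 0, 0], [2, x + 4, -1], [0, 0, x + 2]]) + (-2)·det([[0, x + 2, 0], [2, 1, -1], [0, 0, x + 2]]) - (1)·det([[0, x + 2, 0], [2, 1, x + 4], [0, 0, 0]]).

Evaluating gives χ_A(x) = x^4 + 8x^3 + 24x^2 + 32x + 16 = (x + 2)^4.

χ_A(x) = (x + 2)^4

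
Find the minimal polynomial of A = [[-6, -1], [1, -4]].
m_A(x) = (x + 5)^2

The characteristic polynomial factors as (x + 5)^2. The minimal polynomial is ∏(x - λ)^{k_λ} where k_λ is the size of the largest Jordan block at λ.

For λ = -5: rank(A + 5I) = 1, and the largest Jordan block has size 2 (the smallest k with rank((A + 5I)^k) = rank((A + 5I)^(k+1))).

So m_A(x) = (x + 5)^2.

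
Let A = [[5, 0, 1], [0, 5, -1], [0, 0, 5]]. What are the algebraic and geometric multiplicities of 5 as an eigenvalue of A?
algebraic multiplicity 3, geometric multiplicity 2

The characteristic polynomial is (x - 5)^3, so the factor x - 5 appears with exponent 3: the algebraic multiplicity is 3.

rank(A - 5I) = 1, so the eigenspace has dimension 3 - 1 = 2: the geometric multiplicity is 2.

Since 2 < 3, A is not diagonalizable.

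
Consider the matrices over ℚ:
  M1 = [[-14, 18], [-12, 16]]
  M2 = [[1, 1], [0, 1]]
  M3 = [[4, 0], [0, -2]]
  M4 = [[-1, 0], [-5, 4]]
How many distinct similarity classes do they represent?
3 classes: {M1, M3}, {M2}, {M4}

Characteristic polynomials: χ_{M1} = (x - 4)(x + 2), χ_{M2} = (x - 1)^2, χ_{M3} = (x - 4)(x + 2), χ_{M4} = (x - 4)(x + 1).

{M1, M3}: invariant factors (x - 4)(x + 2).

{M2}: invariant factors (x - 1)^2.

{M4}: invariant factors (x - 4)(x + 1).

Matrices are similar if and only if their invariant-factor lists agree; the partition into similarity classes is {M1, M3}, {M2}, {M4}.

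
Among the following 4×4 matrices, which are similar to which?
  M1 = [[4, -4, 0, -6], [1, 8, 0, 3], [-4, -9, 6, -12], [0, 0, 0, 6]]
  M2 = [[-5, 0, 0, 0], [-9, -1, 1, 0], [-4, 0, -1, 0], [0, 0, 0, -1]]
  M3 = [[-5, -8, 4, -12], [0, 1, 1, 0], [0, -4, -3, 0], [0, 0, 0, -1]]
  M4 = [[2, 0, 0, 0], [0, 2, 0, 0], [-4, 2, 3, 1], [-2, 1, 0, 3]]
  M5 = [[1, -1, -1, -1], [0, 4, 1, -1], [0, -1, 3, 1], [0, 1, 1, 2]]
4 classes: {M1}, {M2, M3}, {M4}, {M5}

Characteristic polynomials: χ_{M1} = (x - 6)^4, χ_{M2} = (x + 1)^3(x + 5), χ_{M3} = (x + 1)^3(x + 5), χ_{M4} = (x - 3)^2(x - 2)^2, χ_{M5} = (x - 3)^3(x - 1).

{M1}: invariant factors x - 6, (x - 6)^3.

{M2, M3}: invariant factors x + 1, (x + 1)^2(x + 5).

{M4}: invariant factors x - 2, (x - 3)^2(x - 2).

{M5}: invariant factors (x - 3)^3(x - 1).

Matrices are similar if and only if their invariant-factor lists agree; the partition into similarity classes is {M1}, {M2, M3}, {M4}, {M5}.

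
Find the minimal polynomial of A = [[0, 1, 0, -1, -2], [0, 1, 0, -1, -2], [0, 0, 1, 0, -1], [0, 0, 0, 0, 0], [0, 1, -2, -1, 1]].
m_A(x) = x(x - 1)^3

The characteristic polynomial factors as x^2(x - 1)^3. The minimal polynomial is ∏(x - λ)^{k_λ} where k_λ is the size of the largest Jordan block at λ.

For λ = 0: rank(A) = 3, and the largest Jordan block has size 1 (the smallest k with rank(A^k) = rank(A^(k+1))).
For λ = 1: rank(A - I) = 4, and the largest Jordan block has size 3 (the smallest k with rank((A - I)^k) = rank((A - I)^(k+1))).

So m_A(x) = x(x - 1)^3.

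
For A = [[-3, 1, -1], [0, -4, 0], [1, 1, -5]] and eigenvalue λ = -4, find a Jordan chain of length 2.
v_1 = [[-2, 1, -2]]^T, v_2 = [[1, 0, 1]]^T

We seek v_1 ∈ ker((A + 4I)^2) \ ker(A + 4I), then set v_{i+1} = (A + 4I) v_i.

One such chain is v_1 = [[-2, 1, -2]]^T, v_2 = [[1, 0, 1]]^T. Check: (A + 4I) v_2 = [[0, 0, 0]]^T = 0.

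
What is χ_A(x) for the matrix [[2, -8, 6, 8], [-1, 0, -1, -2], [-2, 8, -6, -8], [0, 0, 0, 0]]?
xI - A = [[x - 2, 8, -6, -8], [1, x, 1, 2], [2, -8, x + 6, 8], [0, 0, 0, x]].

Expanding det(xI - A) along the first row:
det(xI - A) = + (x - 2)·det([[x, 1, 2], [-8, x + 6, 8], [0, 0, x]]) - (8)·det([[1, 1, 2], [2, x + 6, 8], [0, 0, x]]) + (-6)·det([[1, x, 2], [2, -8, 8], [0, 0, x]]) - (-8)·det([[1, x, 1], [2, -8, x + 6], [0, 0, 0]]).

Evaluating gives χ_A(x) = x^4 + 4x^3 = x^3(x + 4).

χ_A(x) = x^3(x + 4)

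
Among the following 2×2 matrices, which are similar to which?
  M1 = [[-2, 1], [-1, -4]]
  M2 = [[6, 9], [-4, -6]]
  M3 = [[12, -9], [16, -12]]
Characteristic polynomials: χ_{M1} = (x + 3)^2, χ_{M2} = x^2, χ_{M3} = x^2.

{M1}: invariant factors (x + 3)^2.

{M2, M3}: invariant factors x^2.

Matrices are similar if and only if their invariant-factor lists agree; the partition into similarity classes is {M1}, {M2, M3}.

2 classes: {M1}, {M2, M3}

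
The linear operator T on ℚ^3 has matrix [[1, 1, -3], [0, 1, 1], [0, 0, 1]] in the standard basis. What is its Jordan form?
J = [[1, 1, 0], [0, 1, 1], [0, 0, 1]]

The characteristic polynomial is det(xI - A) = (x - 1)^3, so the eigenvalues are 1 (algebraic multiplicity 3).

For λ = 1: rank(A - I) = 2, rank((A - I)^2) = 1, rank((A - I)^3) = 0. The eigenspace has dimension 3 - 2 = 1, so there is 1 Jordan block; the rank sequence gives block sizes [3].

Assembling the blocks gives the Jordan form J above.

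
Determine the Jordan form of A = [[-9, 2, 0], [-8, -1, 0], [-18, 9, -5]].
The characteristic polynomial is det(xI - A) = (x + 5)^3, so the eigenvalues are -5 (algebraic multiplicity 3).

For λ = -5: rank(A + 5I) = 1, rank((A + 5I)^2) = 0. The eigenspace has dimension 3 - 1 = 2, so there are 2 Jordan blocks; the rank sequence gives block sizes [2, 1].

Assembling the blocks gives the Jordan form J above.

J = [[-5, 1, 0], [0, -5, 0], [0, 0, -5]]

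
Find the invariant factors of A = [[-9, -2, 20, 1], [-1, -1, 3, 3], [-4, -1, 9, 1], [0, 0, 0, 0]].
The Jordan structure of A has elementary divisors (x + 1), x^3. Arranging the block sizes at each eigenvalue in decreasing order and taking row products gives the invariant factors.

Invariant factors (smallest first, each dividing the next): x^3(x + 1).

Check: the last factor x^3(x + 1) is the minimal polynomial, and the product x^3(x + 1) is the characteristic polynomial.

x^3(x + 1)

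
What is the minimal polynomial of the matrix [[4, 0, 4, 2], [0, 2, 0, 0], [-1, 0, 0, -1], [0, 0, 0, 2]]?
The characteristic polynomial factors as (x - 2)^4. The minimal polynomial is ∏(x - λ)^{k_λ} where k_λ is the size of the largest Jordan block at λ.

For λ = 2: rank(A - 2I) = 1, and the largest Jordan block has size 2 (the smallest k with rank((A - 2I)^k) = rank((A - 2I)^(k+1))).

So m_A(x) = (x - 2)^2.

m_A(x) = (x - 2)^2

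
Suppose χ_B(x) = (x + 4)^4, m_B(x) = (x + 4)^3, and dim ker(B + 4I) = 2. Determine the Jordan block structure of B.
Jordan blocks: (-4, 3), (-4, 1)

λ = -4: algebraic multiplicity 4 (exponent in χ_B), largest block size 3 (exponent in m_B), 2 blocks (geometric multiplicity). These force block sizes [3, 1].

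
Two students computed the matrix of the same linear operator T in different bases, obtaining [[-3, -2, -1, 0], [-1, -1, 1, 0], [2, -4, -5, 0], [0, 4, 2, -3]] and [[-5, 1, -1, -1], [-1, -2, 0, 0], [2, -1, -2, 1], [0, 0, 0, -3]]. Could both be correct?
Two matrices over a field are similar if and only if they have the same invariant factors.

Both A and B have characteristic polynomial (x + 3)^4 and minimal polynomial (x + 3)^3. Computing further, both have invariant factors x + 3, (x + 3)^3. Hence A and B are similar.

Yes.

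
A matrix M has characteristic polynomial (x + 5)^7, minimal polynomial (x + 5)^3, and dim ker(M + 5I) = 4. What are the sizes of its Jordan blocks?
Jordan blocks: (-5, 3), (-5, 2), (-5, 1), (-5, 1)

λ = -5: algebraic multiplicity 7 (exponent in χ_M), largest block size 3 (exponent in m_M), 4 blocks (geometric multiplicity). These force block sizes [3, 2, 1, 1].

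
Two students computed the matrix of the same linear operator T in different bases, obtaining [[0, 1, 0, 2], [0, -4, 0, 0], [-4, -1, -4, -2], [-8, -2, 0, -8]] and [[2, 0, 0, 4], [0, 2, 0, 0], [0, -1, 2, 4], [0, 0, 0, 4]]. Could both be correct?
No.

trace(A) = -16 but trace(B) = 10. The trace is a similarity invariant, so A and B are not similar.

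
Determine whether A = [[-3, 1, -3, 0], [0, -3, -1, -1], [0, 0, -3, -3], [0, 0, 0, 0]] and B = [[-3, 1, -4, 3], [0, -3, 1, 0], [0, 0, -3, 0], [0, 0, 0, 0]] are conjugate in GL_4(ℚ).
Yes.

Two matrices over a field are similar if and only if they have the same invariant factors.

Both A and B have characteristic polynomial x(x + 3)^3 and minimal polynomial x(x + 3)^3. Computing further, both have invariant factors x(x + 3)^3. Hence A and B are similar.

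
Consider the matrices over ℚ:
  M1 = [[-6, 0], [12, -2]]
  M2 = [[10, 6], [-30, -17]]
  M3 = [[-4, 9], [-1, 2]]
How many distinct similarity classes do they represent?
Characteristic polynomials: χ_{M1} = (x + 2)(x + 6), χ_{M2} = (x + 2)(x + 5), χ_{M3} = (x + 1)^2.

{M1}: invariant factors (x + 2)(x + 6).

{M2}: invariant factors (x + 2)(x + 5).

{M3}: invariant factors (x + 1)^2.

Matrices are similar if and only if their invariant-factor lists agree; the partition into similarity classes is {M1}, {M2}, {M3}.

3 classes: {M1}, {M2}, {M3}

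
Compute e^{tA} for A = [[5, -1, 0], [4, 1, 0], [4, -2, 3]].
A has Jordan form J = [[3, 1, 0], [0, 3, 0], [0, 0, 3]] with A = PJP^{-1}, so e^{tA} = P e^{tJ} P^{-1}.

For a Jordan block J_k(λ), e^{tJ_k(λ)} = e^{λt} · (I + tN + t^2 N^2/2! + ... + t^{k-1} N^{k-1}/(k-1)!) where N is the nilpotent superdiagonal part.

Assembling the blocks and conjugating back gives the entries of e^{tA} as shown above.

e^{tA} = [[(2*t + 1)*e^{3*t}, -t*e^{3*t}, 0], [4*t*e^{3*t}, (1 - 2*t)*e^{3*t}, 0], [4*t*e^{3*t}, -2*t*e^{3*t}, e^{3*t}]]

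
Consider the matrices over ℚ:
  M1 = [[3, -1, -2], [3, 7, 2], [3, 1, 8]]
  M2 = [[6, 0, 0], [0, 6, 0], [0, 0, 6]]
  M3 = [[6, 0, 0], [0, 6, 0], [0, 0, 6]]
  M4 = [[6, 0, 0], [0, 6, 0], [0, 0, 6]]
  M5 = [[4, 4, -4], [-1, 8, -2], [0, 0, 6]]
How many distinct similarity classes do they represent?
2 classes: {M1, M5}, {M2, M3, M4}

Characteristic polynomials: χ_{M1} = (x - 6)^3, χ_{M2} = (x - 6)^3, χ_{M3} = (x - 6)^3, χ_{M4} = (x - 6)^3, χ_{M5} = (x - 6)^3.

{M1, M5}: invariant factors x - 6, (x - 6)^2.

{M2, M3, M4}: invariant factors x - 6, x - 6, x - 6.

Matrices are similar if and only if their invariant-factor lists agree; the partition into similarity classes is {M1, M5}, {M2, M3, M4}.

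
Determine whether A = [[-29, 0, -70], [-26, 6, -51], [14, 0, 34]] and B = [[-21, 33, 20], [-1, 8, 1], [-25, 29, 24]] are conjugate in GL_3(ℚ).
Yes.

Two matrices over a field are similar if and only if they have the same invariant factors.

Both A and B have characteristic polynomial (x - 6)^2(x + 1) and minimal polynomial (x - 6)^2(x + 1). Computing further, both have invariant factors (x - 6)^2(x + 1). Hence A and B are similar.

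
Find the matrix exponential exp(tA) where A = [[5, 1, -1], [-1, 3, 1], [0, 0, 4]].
e^{tA} = [[(t + 1)*e^{4*t}, t*e^{4*t}, -t*e^{4*t}], [-t*e^{4*t}, (1 - t)*e^{4*t}, t*e^{4*t}], [0, 0, e^{4*t}]]

A has Jordan form J = [[4, 1, 0], [0, 4, 0], [0, 0, 4]] with A = PJP^{-1}, so e^{tA} = P e^{tJ} P^{-1}.

For a Jordan block J_k(λ), e^{tJ_k(λ)} = e^{λt} · (I + tN + t^2 N^2/2! + ... + t^{k-1} N^{k-1}/(k-1)!) where N is the nilpotent superdiagonal part.

Assembling the blocks and conjugating back gives the entries of e^{tA} as shown above.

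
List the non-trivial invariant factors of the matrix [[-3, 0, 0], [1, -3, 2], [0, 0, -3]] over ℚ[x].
The Jordan structure of A has elementary divisors (x + 3)^2, (x + 3). Arranging the block sizes at each eigenvalue in decreasing order and taking row products gives the invariant factors.

Invariant factors (smallest first, each dividing the next): x + 3, (x + 3)^2.

Check: the last factor (x + 3)^2 is the minimal polynomial, and the product (x + 3)^3 is the characteristic polynomial.

x + 3, (x + 3)^2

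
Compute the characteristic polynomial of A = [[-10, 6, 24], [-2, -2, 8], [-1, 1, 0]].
χ_A(x) = (x + 4)^3

xI - A = [[x + 10, -6, -24], [2, x + 2, -8], [1, -1, x]].

Expanding det(xI - A) along the first row:
det(xI - A) = + (x + 10)·det([[x + 2, -8], [-1, x]]) - (-6)·det([[2, -8], [1, x]]) + (-24)·det([[2, x + 2], [1, -1]]).

Evaluating gives χ_A(x) = x^3 + 12x^2 + 48x + 64 = (x + 4)^3.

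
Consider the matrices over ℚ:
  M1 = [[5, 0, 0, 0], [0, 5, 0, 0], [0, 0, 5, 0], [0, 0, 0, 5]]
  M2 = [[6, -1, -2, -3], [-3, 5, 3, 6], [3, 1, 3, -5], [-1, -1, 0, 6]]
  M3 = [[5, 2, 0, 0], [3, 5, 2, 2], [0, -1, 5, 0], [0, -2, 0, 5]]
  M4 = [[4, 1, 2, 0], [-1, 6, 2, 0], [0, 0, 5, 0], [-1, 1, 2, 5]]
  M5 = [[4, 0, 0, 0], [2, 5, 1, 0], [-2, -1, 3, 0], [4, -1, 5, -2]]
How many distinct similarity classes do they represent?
4 classes: {M1}, {M2, M3}, {M4}, {M5}

Characteristic polynomials: χ_{M1} = (x - 5)^4, χ_{M2} = (x - 5)^4, χ_{M3} = (x - 5)^4, χ_{M4} = (x - 5)^4, χ_{M5} = (x - 4)^3(x + 2).

{M1}: invariant factors x - 5, x - 5, x - 5, x - 5.

{M2, M3}: invariant factors x - 5, (x - 5)^3.

{M4}: invariant factors x - 5, x - 5, (x - 5)^2.

{M5}: invariant factors x - 4, (x - 4)^2(x + 2).

Matrices are similar if and only if their invariant-factor lists agree; the partition into similarity classes is {M1}, {M2, M3}, {M4}, {M5}.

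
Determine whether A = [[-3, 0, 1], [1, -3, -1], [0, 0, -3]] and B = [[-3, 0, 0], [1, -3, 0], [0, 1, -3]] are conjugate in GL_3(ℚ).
Yes.

Two matrices over a field are similar if and only if they have the same invariant factors.

Both A and B have characteristic polynomial (x + 3)^3 and minimal polynomial (x + 3)^3. Computing further, both have invariant factors (x + 3)^3. Hence A and B are similar.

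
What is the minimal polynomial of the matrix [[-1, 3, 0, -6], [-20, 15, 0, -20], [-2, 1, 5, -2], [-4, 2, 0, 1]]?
The characteristic polynomial factors as (x - 5)^4. The minimal polynomial is ∏(x - λ)^{k_λ} where k_λ is the size of the largest Jordan block at λ.

For λ = 5: rank(A - 5I) = 1, and the largest Jordan block has size 2 (the smallest k with rank((A - 5I)^k) = rank((A - 5I)^(k+1))).

So m_A(x) = (x - 5)^2.

m_A(x) = (x - 5)^2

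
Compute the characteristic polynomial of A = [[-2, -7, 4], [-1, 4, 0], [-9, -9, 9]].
χ_A(x) = (x - 5)(x - 3)^2

xI - A = [[x + 2, 7, -4], [1, x - 4, 0], [9, 9, x - 9]].

Expanding det(xI - A) along the first row:
det(xI - A) = + (x + 2)·det([[x - 4, 0], [9, x - 9]]) - (7)·det([[1, 0], [9, x - 9]]) + (-4)·det([[1, x - 4], [9, 9]]).

Evaluating gives χ_A(x) = x^3 - 11x^2 + 39x - 45 = (x - 5)(x - 3)^2.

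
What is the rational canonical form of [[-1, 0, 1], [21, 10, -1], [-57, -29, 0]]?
R = [[0, 0, -10], [1, 0, -18], [0, 1, 9]]

The invariant factors of A (the non-unit diagonal entries of the Smith normal form of xI - A over ℚ[x]) are (x - 5)(x^2 - 4x - 2), each dividing the next. The characteristic polynomial is their product, (x - 5)(x^2 - 4x - 2).

The rational canonical form is the block-diagonal matrix of companion matrices C(f_i):
R = [[0, 0, -10], [1, 0, -18], [0, 1, 9]].

Note the characteristic polynomial does not split into linear factors over ℚ, so A has no Jordan form over ℚ; the rational canonical form exists over any field.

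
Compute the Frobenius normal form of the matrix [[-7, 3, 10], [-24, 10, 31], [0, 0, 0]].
R = [[0, 0, 0], [1, 0, -2], [0, 1, 3]]

The invariant factors of A (the non-unit diagonal entries of the Smith normal form of xI - A over ℚ[x]) are x(x - 2)(x - 1), each dividing the next. The characteristic polynomial is their product, x(x - 2)(x - 1).

The rational canonical form is the block-diagonal matrix of companion matrices C(f_i):
R = [[0, 0, 0], [1, 0, -2], [0, 1, 3]].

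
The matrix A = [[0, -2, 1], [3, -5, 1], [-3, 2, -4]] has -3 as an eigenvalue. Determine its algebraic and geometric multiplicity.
The characteristic polynomial is (x + 3)^3, so the factor x + 3 appears with exponent 3: the algebraic multiplicity is 3.

rank(A + 3I) = 1, so the eigenspace has dimension 3 - 1 = 2: the geometric multiplicity is 2.

Since 2 < 3, A is not diagonalizable.

algebraic multiplicity 3, geometric multiplicity 2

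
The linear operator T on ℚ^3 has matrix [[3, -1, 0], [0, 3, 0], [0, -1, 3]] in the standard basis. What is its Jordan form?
The characteristic polynomial is det(xI - A) = (x - 3)^3, so the eigenvalues are 3 (algebraic multiplicity 3).

For λ = 3: rank(A - 3I) = 1, rank((A - 3I)^2) = 0. The eigenspace has dimension 3 - 1 = 2, so there are 2 Jordan blocks; the rank sequence gives block sizes [2, 1].

Assembling the blocks gives the Jordan form J above.

J = [[3, 1, 0], [0, 3, 0], [0, 0, 3]]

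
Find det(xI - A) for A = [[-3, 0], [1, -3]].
χ_A(x) = (x + 3)^2

xI - A = [[x + 3, 0], [-1, x + 3]].

Expanding det(xI - A) along the first row:
det(xI - A) = + (x + 3)·det([[x + 3]]) - (0)·det([[-1]]).

Evaluating gives χ_A(x) = x^2 + 6x + 9 = (x + 3)^2.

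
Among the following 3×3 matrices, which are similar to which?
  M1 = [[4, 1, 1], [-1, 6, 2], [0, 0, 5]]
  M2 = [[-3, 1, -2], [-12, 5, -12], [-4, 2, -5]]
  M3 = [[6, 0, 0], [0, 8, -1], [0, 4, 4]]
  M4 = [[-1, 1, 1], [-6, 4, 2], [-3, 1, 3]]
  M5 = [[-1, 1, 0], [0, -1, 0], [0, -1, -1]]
4 classes: {M1}, {M2, M5}, {M3}, {M4}

Characteristic polynomials: χ_{M1} = (x - 5)^3, χ_{M2} = (x + 1)^3, χ_{M3} = (x - 6)^3, χ_{M4} = (x - 2)^3, χ_{M5} = (x + 1)^3.

{M1}: invariant factors (x - 5)^3.

{M2, M5}: invariant factors x + 1, (x + 1)^2.

{M3}: invariant factors x - 6, (x - 6)^2.

{M4}: invariant factors x - 2, (x - 2)^2.

Matrices are similar if and only if their invariant-factor lists agree; the partition into similarity classes is {M1}, {M2, M5}, {M3}, {M4}.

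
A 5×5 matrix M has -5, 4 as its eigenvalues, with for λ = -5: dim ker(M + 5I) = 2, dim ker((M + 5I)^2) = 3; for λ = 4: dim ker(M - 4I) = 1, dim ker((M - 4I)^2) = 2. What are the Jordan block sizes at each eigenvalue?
λ = -5: successive nullity increments [2, 1] count blocks of size ≥ k; block sizes are [2, 1].
λ = 4: successive nullity increments [1, 1] count blocks of size ≥ k; block sizes are [2].

Jordan blocks: (-5, 2), (-5, 1), (4, 2)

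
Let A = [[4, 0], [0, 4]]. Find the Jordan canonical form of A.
The characteristic polynomial is det(xI - A) = (x - 4)^2, so the eigenvalues are 4 (algebraic multiplicity 2).

For λ = 4: rank(A - 4I) = 0. The eigenspace has dimension 2 - 0 = 2, so there are 2 Jordan blocks; the rank sequence gives block sizes [1, 1].

Assembling the blocks gives the Jordan form J above.

J = [[4, 0], [0, 4]]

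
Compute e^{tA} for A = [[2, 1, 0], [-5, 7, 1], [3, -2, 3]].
e^{tA} = [[(-t^2 - 4*t + 2)*e^{4*t}/2, t*(t + 2)*e^{4*t}/2, t^2*e^{4*t}/2], [t*(-t - 5)*e^{4*t}, (t^2 + 3*t + 1)*e^{4*t}, t*(t + 1)*e^{4*t}], [t*(t + 6)*e^{4*t}/2, t*(-t - 4)*e^{4*t}/2, (-t^2/2 - t + 1)*e^{4*t}]]

A has Jordan form J = [[4, 1, 0], [0, 4, 1], [0, 0, 4]] with A = PJP^{-1}, so e^{tA} = P e^{tJ} P^{-1}.

For a Jordan block J_k(λ), e^{tJ_k(λ)} = e^{λt} · (I + tN + t^2 N^2/2! + ... + t^{k-1} N^{k-1}/(k-1)!) where N is the nilpotent superdiagonal part.

Assembling the blocks and conjugating back gives the entries of e^{tA} as shown above.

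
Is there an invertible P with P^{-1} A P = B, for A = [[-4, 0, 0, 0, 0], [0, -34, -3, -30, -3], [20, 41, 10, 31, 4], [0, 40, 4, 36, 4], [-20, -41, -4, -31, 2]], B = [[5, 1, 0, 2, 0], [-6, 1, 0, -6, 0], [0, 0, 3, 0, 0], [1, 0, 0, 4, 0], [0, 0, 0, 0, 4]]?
No.

trace(A) = 10 but trace(B) = 17. The trace is a similarity invariant, so A and B are not similar.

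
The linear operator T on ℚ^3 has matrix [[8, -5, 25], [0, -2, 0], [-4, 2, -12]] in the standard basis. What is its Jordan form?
The characteristic polynomial is det(xI - A) = (x + 2)^3, so the eigenvalues are -2 (algebraic multiplicity 3).

For λ = -2: rank(A + 2I) = 1, rank((A + 2I)^2) = 0. The eigenspace has dimension 3 - 1 = 2, so there are 2 Jordan blocks; the rank sequence gives block sizes [2, 1].

Assembling the blocks gives the Jordan form J above.

J = [[-2, 1, 0], [0, -2, 0], [0, 0, -2]]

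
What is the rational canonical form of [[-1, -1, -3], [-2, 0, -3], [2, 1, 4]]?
R = [[1, 0, 0], [0, 0, -1], [0, 1, 2]]

The invariant factors of A (the non-unit diagonal entries of the Smith normal form of xI - A over ℚ[x]) are x - 1, (x - 1)^2, each dividing the next. The characteristic polynomial is their product, (x - 1)^3.

The rational canonical form is the block-diagonal matrix of companion matrices C(f_i):
R = [[1, 0, 0], [0, 0, -1], [0, 1, 2]].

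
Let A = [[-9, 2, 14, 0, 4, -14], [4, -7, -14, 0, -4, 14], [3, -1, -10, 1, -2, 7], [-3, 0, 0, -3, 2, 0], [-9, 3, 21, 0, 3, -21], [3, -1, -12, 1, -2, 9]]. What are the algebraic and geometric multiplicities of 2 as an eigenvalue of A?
algebraic multiplicity 1, geometric multiplicity 1

The characteristic polynomial is (x - 2)(x + 3)^3(x + 5)^2, so the factor x - 2 appears with exponent 1: the algebraic multiplicity is 1.

rank(A - 2I) = 5, so the eigenspace has dimension 6 - 5 = 1: the geometric multiplicity is 1.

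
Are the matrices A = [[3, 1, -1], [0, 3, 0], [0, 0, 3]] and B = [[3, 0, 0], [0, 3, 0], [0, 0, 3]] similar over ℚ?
Both have characteristic polynomial (x - 3)^3, but the minimal polynomial of A is (x - 3)^2 while the minimal polynomial of B is x - 3. The minimal polynomial is a similarity invariant, so A and B are not similar.

No.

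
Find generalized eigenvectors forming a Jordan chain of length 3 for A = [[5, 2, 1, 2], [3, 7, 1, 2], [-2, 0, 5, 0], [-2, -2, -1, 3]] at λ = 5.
v_1 = [[0, 0, 1, 0]]^T, v_2 = [[1, 1, 0, -1]]^T, v_3 = [[0, 3, -2, -2]]^T

We seek v_1 ∈ ker((A - 5I)^3) \ ker((A - 5I)^2), then set v_{i+1} = (A - 5I) v_i.

One such chain is v_1 = [[0, 0, 1, 0]]^T, v_2 = [[1, 1, 0, -1]]^T, v_3 = [[0, 3, -2, -2]]^T. Check: (A - 5I) v_3 = [[0, 0, 0, 0]]^T = 0.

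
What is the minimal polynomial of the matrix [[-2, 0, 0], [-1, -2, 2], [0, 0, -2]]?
m_A(x) = (x + 2)^2

The characteristic polynomial factors as (x + 2)^3. The minimal polynomial is ∏(x - λ)^{k_λ} where k_λ is the size of the largest Jordan block at λ.

For λ = -2: rank(A + 2I) = 1, and the largest Jordan block has size 2 (the smallest k with rank((A + 2I)^k) = rank((A + 2I)^(k+1))).

So m_A(x) = (x + 2)^2.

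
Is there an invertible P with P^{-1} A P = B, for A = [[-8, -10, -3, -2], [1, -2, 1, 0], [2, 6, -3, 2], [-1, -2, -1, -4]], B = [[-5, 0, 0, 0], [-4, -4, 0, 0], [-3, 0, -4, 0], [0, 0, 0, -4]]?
No.

Both have characteristic polynomial (x + 4)^3(x + 5), but the minimal polynomial of A is (x + 4)^2(x + 5) while the minimal polynomial of B is (x + 4)(x + 5). The minimal polynomial is a similarity invariant, so A and B are not similar.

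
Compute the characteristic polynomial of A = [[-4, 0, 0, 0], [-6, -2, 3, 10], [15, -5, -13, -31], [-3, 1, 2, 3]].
xI - A = [[x + 4, 0, 0, 0], [6, x + 2, -3, -10], [-15, 5, x + 13, 31], [3, -1, -2, x - 3]].

Expanding det(xI - A) along the first row:
det(xI - A) = + (x + 4)·det([[x + 2, -3, -10], [5, x + 13, 31], [-1, -2, x - 3]]) - (0)·det([[6, -3, -10], [-15, x + 13, 31], [3, -2, x - 3]]) + (0)·det([[6, x + 2, -10], [-15, 5, 31], [3, -1, x - 3]]) - (0)·det([[6, x + 2, -3], [-15, 5, x + 13], [3, -1, -2]]).

Evaluating gives χ_A(x) = x^4 + 16x^3 + 96x^2 + 256x + 256 = (x + 4)^4.

χ_A(x) = (x + 4)^4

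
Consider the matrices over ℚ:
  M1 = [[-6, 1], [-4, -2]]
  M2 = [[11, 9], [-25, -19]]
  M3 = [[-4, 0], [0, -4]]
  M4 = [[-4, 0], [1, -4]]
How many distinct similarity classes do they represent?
Characteristic polynomials: χ_{M1} = (x + 4)^2, χ_{M2} = (x + 4)^2, χ_{M3} = (x + 4)^2, χ_{M4} = (x + 4)^2.

{M1, M2, M4}: invariant factors (x + 4)^2.

{M3}: invariant factors x + 4, x + 4.

Matrices are similar if and only if their invariant-factor lists agree; the partition into similarity classes is {M1, M2, M4}, {M3}.

2 classes: {M1, M2, M4}, {M3}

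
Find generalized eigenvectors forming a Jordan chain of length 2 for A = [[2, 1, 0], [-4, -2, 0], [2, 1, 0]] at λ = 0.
We seek v_1 ∈ ker(A^2) \ ker(A), then set v_{i+1} = A v_i.

One such chain is v_1 = [[-4, 9, -4]]^T, v_2 = [[1, -2, 1]]^T. Check: A v_2 = [[0, 0, 0]]^T = 0.

v_1 = [[-4, 9, -4]]^T, v_2 = [[1, -2, 1]]^T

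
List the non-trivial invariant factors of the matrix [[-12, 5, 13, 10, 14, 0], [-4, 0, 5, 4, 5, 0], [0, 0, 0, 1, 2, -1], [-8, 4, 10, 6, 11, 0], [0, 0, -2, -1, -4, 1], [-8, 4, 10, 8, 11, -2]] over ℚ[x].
The Jordan structure of A has elementary divisors (x + 2)^3, (x + 2)^3. Arranging the block sizes at each eigenvalue in decreasing order and taking row products gives the invariant factors.

Invariant factors (smallest first, each dividing the next): (x + 2)^3, (x + 2)^3.

Check: the last factor (x + 2)^3 is the minimal polynomial, and the product (x + 2)^6 is the characteristic polynomial.

(x + 2)^3, (x + 2)^3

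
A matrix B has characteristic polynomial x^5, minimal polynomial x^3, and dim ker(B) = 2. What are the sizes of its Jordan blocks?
Jordan blocks: (0, 3), (0, 2)

λ = 0: algebraic multiplicity 5 (exponent in χ_B), largest block size 3 (exponent in m_B), 2 blocks (geometric multiplicity). These force block sizes [3, 2].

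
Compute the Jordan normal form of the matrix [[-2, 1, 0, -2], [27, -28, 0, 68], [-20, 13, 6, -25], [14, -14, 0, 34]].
J = [[-1, 1, 0, 0], [0, -1, 0, 0], [0, 0, 6, 1], [0, 0, 0, 6]]

The characteristic polynomial is det(xI - A) = (x - 6)^2(x + 1)^2, so the eigenvalues are -1 (algebraic multiplicity 2), 6 (algebraic multiplicity 2).

For λ = -1: rank(A + I) = 3, rank((A + I)^2) = 2. The eigenspace has dimension 4 - 3 = 1, so there is 1 Jordan block; the rank sequence gives block sizes [2].

For λ = 6: rank(A - 6I) = 3, rank((A - 6I)^2) = 2. The eigenspace has dimension 4 - 3 = 1, so there is 1 Jordan block; the rank sequence gives block sizes [2].

Assembling the blocks gives the Jordan form J above.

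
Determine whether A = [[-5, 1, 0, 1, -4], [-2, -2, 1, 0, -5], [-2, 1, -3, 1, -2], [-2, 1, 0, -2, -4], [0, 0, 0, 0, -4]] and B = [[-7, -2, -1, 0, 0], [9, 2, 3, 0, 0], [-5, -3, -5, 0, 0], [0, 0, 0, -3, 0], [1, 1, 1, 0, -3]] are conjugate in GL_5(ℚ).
No.

Both have characteristic polynomial (x + 3)^4(x + 4), but the minimal polynomial of A is (x + 3)^3(x + 4) while the minimal polynomial of B is (x + 3)^2(x + 4). The minimal polynomial is a similarity invariant, so A and B are not similar.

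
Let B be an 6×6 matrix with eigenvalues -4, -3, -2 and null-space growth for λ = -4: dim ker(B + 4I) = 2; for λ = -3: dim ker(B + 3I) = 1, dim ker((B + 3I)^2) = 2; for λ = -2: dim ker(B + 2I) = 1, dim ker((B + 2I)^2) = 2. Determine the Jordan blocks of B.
Jordan blocks: (-4, 1), (-4, 1), (-3, 2), (-2, 2)

λ = -4: successive nullity increments [2] count blocks of size ≥ k; block sizes are [1, 1].
λ = -3: successive nullity increments [1, 1] count blocks of size ≥ k; block sizes are [2].
λ = -2: successive nullity increments [1, 1] count blocks of size ≥ k; block sizes are [2].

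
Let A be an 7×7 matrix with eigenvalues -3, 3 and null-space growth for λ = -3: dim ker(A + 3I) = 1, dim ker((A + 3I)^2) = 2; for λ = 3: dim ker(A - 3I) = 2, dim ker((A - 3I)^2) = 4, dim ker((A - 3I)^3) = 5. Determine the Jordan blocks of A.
λ = -3: successive nullity increments [1, 1] count blocks of size ≥ k; block sizes are [2].
λ = 3: successive nullity increments [2, 2, 1] count blocks of size ≥ k; block sizes are [3, 2].

Jordan blocks: (-3, 2), (3, 3), (3, 2)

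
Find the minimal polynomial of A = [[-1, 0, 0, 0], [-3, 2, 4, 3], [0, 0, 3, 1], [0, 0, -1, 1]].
The characteristic polynomial factors as (x - 2)^3(x + 1). The minimal polynomial is ∏(x - λ)^{k_λ} where k_λ is the size of the largest Jordan block at λ.

For λ = -1: rank(A + I) = 3, and the largest Jordan block has size 1 (the smallest k with rank((A + I)^k) = rank((A + I)^(k+1))).
For λ = 2: rank(A - 2I) = 3, and the largest Jordan block has size 3 (the smallest k with rank((A - 2I)^k) = rank((A - 2I)^(k+1))).

So m_A(x) = (x - 2)^3(x + 1).

m_A(x) = (x - 2)^3(x + 1)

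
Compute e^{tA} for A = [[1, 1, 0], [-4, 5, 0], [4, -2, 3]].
A has Jordan form J = [[3, 1, 0], [0, 3, 0], [0, 0, 3]] with A = PJP^{-1}, so e^{tA} = P e^{tJ} P^{-1}.

For a Jordan block J_k(λ), e^{tJ_k(λ)} = e^{λt} · (I + tN + t^2 N^2/2! + ... + t^{k-1} N^{k-1}/(k-1)!) where N is the nilpotent superdiagonal part.

Assembling the blocks and conjugating back gives the entries of e^{tA} as shown above.

e^{tA} = [[(1 - 2*t)*e^{3*t}, t*e^{3*t}, 0], [-4*t*e^{3*t}, (2*t + 1)*e^{3*t}, 0], [4*t*e^{3*t}, -2*t*e^{3*t}, e^{3*t}]]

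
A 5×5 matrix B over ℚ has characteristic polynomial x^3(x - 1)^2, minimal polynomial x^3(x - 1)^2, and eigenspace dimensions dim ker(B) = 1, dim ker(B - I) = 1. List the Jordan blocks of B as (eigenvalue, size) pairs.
Jordan blocks: (0, 3), (1, 2)

λ = 0: algebraic multiplicity 3 (exponent in χ_B), largest block size 3 (exponent in m_B), 1 block (geometric multiplicity). This forces block sizes [3].
λ = 1: algebraic multiplicity 2 (exponent in χ_B), largest block size 2 (exponent in m_B), 1 block (geometric multiplicity). This forces block sizes [2].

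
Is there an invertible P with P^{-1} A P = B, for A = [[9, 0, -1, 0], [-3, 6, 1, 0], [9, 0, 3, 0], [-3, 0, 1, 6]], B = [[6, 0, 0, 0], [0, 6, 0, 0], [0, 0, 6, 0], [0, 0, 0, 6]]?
Both have characteristic polynomial (x - 6)^4, but the minimal polynomial of A is (x - 6)^2 while the minimal polynomial of B is x - 6. The minimal polynomial is a similarity invariant, so A and B are not similar.

No.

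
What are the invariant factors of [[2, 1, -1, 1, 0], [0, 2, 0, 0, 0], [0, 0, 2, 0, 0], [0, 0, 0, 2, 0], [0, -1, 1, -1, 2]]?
The Jordan structure of A has elementary divisors (x - 2)^2, (x - 2), (x - 2), (x - 2). Arranging the block sizes at each eigenvalue in decreasing order and taking row products gives the invariant factors.

Invariant factors (smallest first, each dividing the next): x - 2, x - 2, x - 2, (x - 2)^2.

Check: the last factor (x - 2)^2 is the minimal polynomial, and the product (x - 2)^5 is the characteristic polynomial.

x - 2, x - 2, x - 2, (x - 2)^2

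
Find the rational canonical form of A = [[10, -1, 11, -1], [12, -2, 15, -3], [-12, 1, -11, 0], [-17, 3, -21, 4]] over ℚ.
R = [[0, 0, 0, -5], [1, 0, 0, 6], [0, 1, 0, -1], [0, 0, 1, 1]]

The invariant factors of A (the non-unit diagonal entries of the Smith normal form of xI - A over ℚ[x]) are (x - 1)(x^3 + x - 5), each dividing the next. The characteristic polynomial is their product, (x - 1)(x^3 + x - 5).

The rational canonical form is the block-diagonal matrix of companion matrices C(f_i):
R = [[0, 0, 0, -5], [1, 0, 0, 6], [0, 1, 0, -1], [0, 0, 1, 1]].

Note the characteristic polynomial does not split into linear factors over ℚ, so A has no Jordan form over ℚ; the rational canonical form exists over any field.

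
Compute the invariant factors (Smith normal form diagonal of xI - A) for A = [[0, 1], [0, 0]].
x^2

The Jordan structure of A has elementary divisors x^2. Arranging the block sizes at each eigenvalue in decreasing order and taking row products gives the invariant factors.

Invariant factors (smallest first, each dividing the next): x^2.

Check: the last factor x^2 is the minimal polynomial, and the product x^2 is the characteristic polynomial.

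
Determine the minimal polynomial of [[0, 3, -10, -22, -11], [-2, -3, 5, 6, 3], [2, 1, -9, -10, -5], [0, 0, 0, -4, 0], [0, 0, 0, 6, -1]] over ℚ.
m_A(x) = (x + 1)(x + 4)^3

The characteristic polynomial factors as (x + 1)(x + 4)^4. The minimal polynomial is ∏(x - λ)^{k_λ} where k_λ is the size of the largest Jordan block at λ.

For λ = -4: rank(A + 4I) = 3, and the largest Jordan block has size 3 (the smallest k with rank((A + 4I)^k) = rank((A + 4I)^(k+1))).
For λ = -1: rank(A + I) = 4, and the largest Jordan block has size 1 (the smallest k with rank((A + I)^k) = rank((A + I)^(k+1))).

So m_A(x) = (x + 1)(x + 4)^3.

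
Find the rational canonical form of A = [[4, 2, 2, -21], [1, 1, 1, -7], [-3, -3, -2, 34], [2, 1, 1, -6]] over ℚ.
The invariant factors of A (the non-unit diagonal entries of the Smith normal form of xI - A over ℚ[x]) are (x + 3)(x^3 - 2x + 3), each dividing the next. The characteristic polynomial is their product, (x + 3)(x^3 - 2x + 3).

The rational canonical form is the block-diagonal matrix of companion matrices C(f_i):
R = [[0, 0, 0, -9], [1, 0, 0, 3], [0, 1, 0, 2], [0, 0, 1, -3]].

Note the characteristic polynomial does not split into linear factors over ℚ, so A has no Jordan form over ℚ; the rational canonical form exists over any field.

R = [[0, 0, 0, -9], [1, 0, 0, 3], [0, 1, 0, 2], [0, 0, 1, -3]]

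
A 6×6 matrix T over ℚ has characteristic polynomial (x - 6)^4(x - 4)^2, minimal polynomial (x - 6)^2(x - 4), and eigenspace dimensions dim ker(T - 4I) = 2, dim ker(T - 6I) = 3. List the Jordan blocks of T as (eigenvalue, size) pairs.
Jordan blocks: (4, 1), (4, 1), (6, 2), (6, 1), (6, 1)

λ = 4: algebraic multiplicity 2 (exponent in χ_T), largest block size 1 (exponent in m_T), 2 blocks (geometric multiplicity). These force block sizes [1, 1].
λ = 6: algebraic multiplicity 4 (exponent in χ_T), largest block size 2 (exponent in m_T), 3 blocks (geometric multiplicity). These force block sizes [2, 1, 1].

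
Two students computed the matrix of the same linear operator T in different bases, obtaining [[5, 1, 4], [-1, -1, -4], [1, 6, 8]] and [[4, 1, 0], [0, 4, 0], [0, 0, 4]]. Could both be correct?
No.

Both have characteristic polynomial (x - 4)^3, but the minimal polynomial of A is (x - 4)^3 while the minimal polynomial of B is (x - 4)^2. The minimal polynomial is a similarity invariant, so A and B are not similar.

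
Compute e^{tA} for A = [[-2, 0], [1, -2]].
A has Jordan form J = [[-2, 1], [0, -2]] with A = PJP^{-1}, so e^{tA} = P e^{tJ} P^{-1}.

For a Jordan block J_k(λ), e^{tJ_k(λ)} = e^{λt} · (I + tN + t^2 N^2/2! + ... + t^{k-1} N^{k-1}/(k-1)!) where N is the nilpotent superdiagonal part.

Assembling the blocks and conjugating back gives the entries of e^{tA} as shown above.

e^{tA} = [[e^{-2*t}, 0], [t*e^{-2*t}, e^{-2*t}]]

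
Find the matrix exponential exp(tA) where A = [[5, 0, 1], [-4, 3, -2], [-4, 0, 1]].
e^{tA} = [[(2*t + 1)*e^{3*t}, 0, t*e^{3*t}], [-4*t*e^{3*t}, e^{3*t}, -2*t*e^{3*t}], [-4*t*e^{3*t}, 0, (1 - 2*t)*e^{3*t}]]

A has Jordan form J = [[3, 1, 0], [0, 3, 0], [0, 0, 3]] with A = PJP^{-1}, so e^{tA} = P e^{tJ} P^{-1}.

For a Jordan block J_k(λ), e^{tJ_k(λ)} = e^{λt} · (I + tN + t^2 N^2/2! + ... + t^{k-1} N^{k-1}/(k-1)!) where N is the nilpotent superdiagonal part.

Assembling the blocks and conjugating back gives the entries of e^{tA} as shown above.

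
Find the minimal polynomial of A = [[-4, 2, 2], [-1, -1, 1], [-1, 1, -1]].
m_A(x) = (x + 2)^2

The characteristic polynomial factors as (x + 2)^3. The minimal polynomial is ∏(x - λ)^{k_λ} where k_λ is the size of the largest Jordan block at λ.

For λ = -2: rank(A + 2I) = 1, and the largest Jordan block has size 2 (the smallest k with rank((A + 2I)^k) = rank((A + 2I)^(k+1))).

So m_A(x) = (x + 2)^2.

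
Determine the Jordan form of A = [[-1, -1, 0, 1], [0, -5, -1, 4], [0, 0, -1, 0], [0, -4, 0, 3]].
J = [[-1, 1, 0, 0], [0, -1, 1, 0], [0, 0, -1, 0], [0, 0, 0, -1]]

The characteristic polynomial is det(xI - A) = (x + 1)^4, so the eigenvalues are -1 (algebraic multiplicity 4).

For λ = -1: rank(A + I) = 2, rank((A + I)^2) = 1, rank((A + I)^3) = 0. The eigenspace has dimension 4 - 2 = 2, so there are 2 Jordan blocks; the rank sequence gives block sizes [3, 1].

Assembling the blocks gives the Jordan form J above.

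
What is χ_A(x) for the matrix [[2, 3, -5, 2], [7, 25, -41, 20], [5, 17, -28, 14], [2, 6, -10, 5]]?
xI - A = [[x - 2, -3, 5, -2], [-7, x - 25, 41, -20], [-5, -17, x + 28, -14], [-2, -6, 10, x - 5]].

Expanding det(xI - A) along the first row:
det(xI - A) = + (x - 2)·det([[x - 25, 41, -20], [-17, x + 28, -14], [-6, 10, x - 5]]) - (-3)·det([[-7, 41, -20], [-5, x + 28, -14], [-2, 10, x - 5]]) + (5)·det([[-7, x - 25, -20], [-5, -17, -14], [-2, -6, x - 5]]) - (-2)·det([[-7, x - 25, 41], [-5, -17, x + 28], [-2, -6, 10]]).

Evaluating gives χ_A(x) = x^4 - 4x^3 + 6x^2 - 4x + 1 = (x - 1)^4.

χ_A(x) = (x - 1)^4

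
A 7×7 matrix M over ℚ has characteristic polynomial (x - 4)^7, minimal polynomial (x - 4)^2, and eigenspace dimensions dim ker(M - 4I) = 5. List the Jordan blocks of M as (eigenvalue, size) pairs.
Jordan blocks: (4, 2), (4, 2), (4, 1), (4, 1), (4, 1)

λ = 4: algebraic multiplicity 7 (exponent in χ_M), largest block size 2 (exponent in m_M), 5 blocks (geometric multiplicity). These force block sizes [2, 2, 1, 1, 1].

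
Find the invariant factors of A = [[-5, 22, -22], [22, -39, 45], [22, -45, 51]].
(x - 6)^2(x + 5)

The Jordan structure of A has elementary divisors (x + 5), (x - 6)^2. Arranging the block sizes at each eigenvalue in decreasing order and taking row products gives the invariant factors.

Invariant factors (smallest first, each dividing the next): (x - 6)^2(x + 5).

Check: the last factor (x - 6)^2(x + 5) is the minimal polynomial, and the product (x - 6)^2(x + 5) is the characteristic polynomial.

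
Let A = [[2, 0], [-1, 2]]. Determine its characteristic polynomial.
χ_A(x) = (x - 2)^2

xI - A = [[x - 2, 0], [1, x - 2]].

Expanding det(xI - A) along the first row:
det(xI - A) = + (x - 2)·det([[x - 2]]) - (0)·det([[1]]).

Evaluating gives χ_A(x) = x^2 - 4x + 4 = (x - 2)^2.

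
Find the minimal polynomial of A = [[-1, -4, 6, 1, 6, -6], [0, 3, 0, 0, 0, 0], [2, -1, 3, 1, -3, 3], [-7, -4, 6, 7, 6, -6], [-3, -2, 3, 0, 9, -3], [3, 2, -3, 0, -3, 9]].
m_A(x) = (x - 6)^2(x - 3)^2

The characteristic polynomial factors as (x - 6)^4(x - 3)^2. The minimal polynomial is ∏(x - λ)^{k_λ} where k_λ is the size of the largest Jordan block at λ.

For λ = 3: rank(A - 3I) = 5, and the largest Jordan block has size 2 (the smallest k with rank((A - 3I)^k) = rank((A - 3I)^(k+1))).
For λ = 6: rank(A - 6I) = 3, and the largest Jordan block has size 2 (the smallest k with rank((A - 6I)^k) = rank((A - 6I)^(k+1))).

So m_A(x) = (x - 6)^2(x - 3)^2.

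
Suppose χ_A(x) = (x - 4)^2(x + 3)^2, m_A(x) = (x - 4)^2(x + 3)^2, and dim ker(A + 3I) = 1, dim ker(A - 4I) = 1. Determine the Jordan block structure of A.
Jordan blocks: (-3, 2), (4, 2)

λ = -3: algebraic multiplicity 2 (exponent in χ_A), largest block size 2 (exponent in m_A), 1 block (geometric multiplicity). This forces block sizes [2].
λ = 4: algebraic multiplicity 2 (exponent in χ_A), largest block size 2 (exponent in m_A), 1 block (geometric multiplicity). This forces block sizes [2].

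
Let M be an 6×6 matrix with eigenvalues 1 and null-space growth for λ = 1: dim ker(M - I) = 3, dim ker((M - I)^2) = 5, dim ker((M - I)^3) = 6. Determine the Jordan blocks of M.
Jordan blocks: (1, 3), (1, 2), (1, 1)

λ = 1: successive nullity increments [3, 2, 1] count blocks of size ≥ k; block sizes are [3, 2, 1].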